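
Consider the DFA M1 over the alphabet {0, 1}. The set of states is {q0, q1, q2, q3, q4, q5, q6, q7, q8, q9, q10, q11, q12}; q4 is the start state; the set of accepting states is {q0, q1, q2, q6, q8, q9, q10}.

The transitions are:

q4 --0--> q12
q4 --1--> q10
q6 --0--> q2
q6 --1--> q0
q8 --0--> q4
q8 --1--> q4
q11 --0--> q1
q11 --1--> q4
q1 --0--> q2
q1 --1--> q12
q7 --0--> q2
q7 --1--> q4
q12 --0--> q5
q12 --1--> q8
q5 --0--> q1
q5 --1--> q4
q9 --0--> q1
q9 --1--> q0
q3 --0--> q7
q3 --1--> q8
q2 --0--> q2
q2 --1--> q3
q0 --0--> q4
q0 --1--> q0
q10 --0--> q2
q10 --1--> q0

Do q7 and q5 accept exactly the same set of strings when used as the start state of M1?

Yes

First remove the unreachable states {q6,q9,q11}; 10 states remain.
Start with accepting vs non-accepting: {q0,q1,q2,q8,q10} | {q3,q4,q5,q7,q12}.
Refine {q0,q1,q2,q8,q10} on symbol 0: members go to different blocks, giving {q1,q2,q10} and {q0,q8}.
Refine {q1,q2,q10} on symbol 1: members go to different blocks, giving {q1,q2} and {q10}.
Refine {q3,q4,q5,q7,q12} on symbol 0: members go to different blocks, giving {q3,q4,q12} and {q5,q7}.
On input 0, block {q3,q4,q12} splits into {q3,q12} and {q4}.
On input 1, block {q0,q8} splits into {q0} and {q8}.
The partition is now stable with 7 blocks: {q1,q2} | {q3,q12} | {q0} | {q10} | {q5,q7} | {q4} | {q8}.
q7 and q5 lie in the same block of the stable partition, so they are equivalent — no string distinguishes them.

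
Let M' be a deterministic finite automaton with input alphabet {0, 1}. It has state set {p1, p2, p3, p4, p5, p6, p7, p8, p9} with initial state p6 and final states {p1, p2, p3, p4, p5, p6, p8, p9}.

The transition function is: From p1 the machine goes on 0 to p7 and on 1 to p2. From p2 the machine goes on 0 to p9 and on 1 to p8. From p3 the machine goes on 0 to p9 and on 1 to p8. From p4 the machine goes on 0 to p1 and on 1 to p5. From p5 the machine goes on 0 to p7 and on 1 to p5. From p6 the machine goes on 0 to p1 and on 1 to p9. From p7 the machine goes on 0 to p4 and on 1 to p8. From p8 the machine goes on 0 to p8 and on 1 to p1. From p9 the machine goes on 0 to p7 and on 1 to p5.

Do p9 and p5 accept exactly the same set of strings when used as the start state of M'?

Reachable states from the start: {p1,p2,p4,p5,p6,p7,p8,p9}. Unreachable: {p3} — drop them.
Start with accepting vs non-accepting: {p1,p2,p4,p5,p6,p8,p9} | {p7}.
On input 0, block {p1,p2,p4,p5,p6,p8,p9} splits into {p2,p4,p6,p8} and {p1,p5,p9}.
Split {p2,p4,p6,p8} by δ(·,0) → {p2,p4,p6} and {p8}.
Refine {p2,p4,p6} on symbol 1: members go to different blocks, giving {p4,p6} and {p2}.
On input 1, block {p1,p5,p9} splits into {p5,p9} and {p1}.
The partition is now stable with 6 blocks: {p4,p6} | {p7} | {p5,p9} | {p8} | {p2} | {p1}.
p9 and p5 lie in the same block of the stable partition, so they are equivalent — no string distinguishes them.

Yes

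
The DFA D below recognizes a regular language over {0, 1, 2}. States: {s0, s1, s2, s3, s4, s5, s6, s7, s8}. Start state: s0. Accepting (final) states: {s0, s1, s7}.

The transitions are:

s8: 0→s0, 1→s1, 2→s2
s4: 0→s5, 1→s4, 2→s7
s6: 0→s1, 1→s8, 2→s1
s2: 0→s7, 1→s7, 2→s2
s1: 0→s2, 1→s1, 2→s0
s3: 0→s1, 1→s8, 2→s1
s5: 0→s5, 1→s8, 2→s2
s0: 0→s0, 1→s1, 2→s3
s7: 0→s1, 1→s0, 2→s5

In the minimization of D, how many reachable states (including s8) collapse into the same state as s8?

First remove the unreachable states {s4,s6}; 7 states remain.
Start with accepting vs non-accepting: {s0,s1,s7} | {s2,s3,s5,s8}.
Split {s0,s1,s7} by δ(·,0) → {s0,s7} and {s1}.
Refine {s0,s7} on symbol 0: members go to different blocks, giving {s0} and {s7}.
Split {s2,s3,s5,s8} by δ(·,0) → {s2} and {s3} and {s5} and {s8}.
No further refinement is possible. Final partition (7 blocks): {s0} | {s2} | {s1} | {s7} | {s3} | {s5} | {s8}.
The equivalence class containing s8 is {s8}, of size 1.

1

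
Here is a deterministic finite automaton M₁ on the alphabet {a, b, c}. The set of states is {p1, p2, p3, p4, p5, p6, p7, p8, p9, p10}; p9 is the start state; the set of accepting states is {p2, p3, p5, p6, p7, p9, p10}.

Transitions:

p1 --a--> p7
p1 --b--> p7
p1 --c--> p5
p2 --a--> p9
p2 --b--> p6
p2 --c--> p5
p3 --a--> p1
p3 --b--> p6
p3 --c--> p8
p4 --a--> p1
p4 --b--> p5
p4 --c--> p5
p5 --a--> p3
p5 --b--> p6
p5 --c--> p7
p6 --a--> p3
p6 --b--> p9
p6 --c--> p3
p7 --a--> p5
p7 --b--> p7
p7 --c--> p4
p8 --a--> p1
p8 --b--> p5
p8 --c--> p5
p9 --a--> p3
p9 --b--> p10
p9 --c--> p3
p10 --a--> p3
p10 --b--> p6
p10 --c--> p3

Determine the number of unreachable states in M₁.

1

Starting at p9 and following transitions, the reachable set is {p1, p3, p4, p5, p6, p7, p8, p9, p10}. That leaves p2 unreachable — 1 in total.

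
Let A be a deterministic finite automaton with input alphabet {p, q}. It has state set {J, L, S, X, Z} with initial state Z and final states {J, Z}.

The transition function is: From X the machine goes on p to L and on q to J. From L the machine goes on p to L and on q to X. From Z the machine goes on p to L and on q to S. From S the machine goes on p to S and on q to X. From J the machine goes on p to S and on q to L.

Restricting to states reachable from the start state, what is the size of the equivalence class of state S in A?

Every state is reachable, so we keep all 5.
Initial partition by acceptance: {J,Z} | {L,S,X}.
Split {L,S,X} by δ(·,q) → {L,S} and {X}.
Stable partition: {J,Z} | {L,S} | {X} — 3 equivalence classes.
State S belongs to the block {L,S}, which has 2 states.

2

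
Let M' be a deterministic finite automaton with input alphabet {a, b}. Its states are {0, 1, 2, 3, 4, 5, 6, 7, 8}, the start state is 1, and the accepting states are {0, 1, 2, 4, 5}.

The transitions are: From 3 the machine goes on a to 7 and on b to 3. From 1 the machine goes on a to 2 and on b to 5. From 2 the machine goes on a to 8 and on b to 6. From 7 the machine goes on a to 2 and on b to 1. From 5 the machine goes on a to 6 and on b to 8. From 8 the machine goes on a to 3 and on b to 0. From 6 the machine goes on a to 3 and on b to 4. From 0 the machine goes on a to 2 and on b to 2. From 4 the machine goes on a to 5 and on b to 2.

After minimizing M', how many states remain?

5

Every state is reachable, so we keep all 9.
Start with accepting vs non-accepting: {0,1,2,4,5} | {3,6,7,8}.
Refine {0,1,2,4,5} on symbol a: members go to different blocks, giving {0,1,4} and {2,5}.
Refine {3,6,7,8} on symbol a: members go to different blocks, giving {3,6,8} and {7}.
Split {3,6,8} by δ(·,a) → {6,8} and {3}.
Stable partition: {0,1,4} | {6,8} | {2,5} | {7} | {3} — 5 equivalence classes.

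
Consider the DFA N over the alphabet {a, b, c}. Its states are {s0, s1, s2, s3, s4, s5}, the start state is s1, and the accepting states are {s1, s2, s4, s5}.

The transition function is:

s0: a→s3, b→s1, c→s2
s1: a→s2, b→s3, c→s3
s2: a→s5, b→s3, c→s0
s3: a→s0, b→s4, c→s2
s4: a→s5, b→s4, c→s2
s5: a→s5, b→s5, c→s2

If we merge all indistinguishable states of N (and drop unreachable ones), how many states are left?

5

Initial partition by acceptance: {s1,s2,s4,s5} | {s0,s3}.
Split {s1,s2,s4,s5} by δ(·,b) → {s1,s2} and {s4,s5}.
On input a, block {s1,s2} splits into {s1} and {s2}.
Refine {s0,s3} on symbol b: members go to different blocks, giving {s0} and {s3}.
The partition is now stable with 5 blocks: {s1} | {s0} | {s4,s5} | {s2} | {s3}.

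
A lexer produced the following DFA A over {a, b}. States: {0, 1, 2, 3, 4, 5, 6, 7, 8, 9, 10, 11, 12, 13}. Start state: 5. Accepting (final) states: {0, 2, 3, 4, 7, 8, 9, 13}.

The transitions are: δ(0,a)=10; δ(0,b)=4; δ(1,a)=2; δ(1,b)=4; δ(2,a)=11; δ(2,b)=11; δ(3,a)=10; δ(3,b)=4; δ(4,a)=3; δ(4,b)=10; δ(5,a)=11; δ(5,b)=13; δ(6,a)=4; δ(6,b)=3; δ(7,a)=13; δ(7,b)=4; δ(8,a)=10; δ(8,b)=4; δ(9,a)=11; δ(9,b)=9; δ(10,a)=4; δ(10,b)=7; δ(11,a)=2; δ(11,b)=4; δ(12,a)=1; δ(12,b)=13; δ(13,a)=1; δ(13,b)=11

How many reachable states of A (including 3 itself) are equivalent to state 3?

Reachable states from the start: {1,2,3,4,5,7,10,11,13}. Unreachable: {0,6,8,9,12} — drop them.
P0 = {2,3,4,7,13} | {1,5,10,11}.
On input a, block {2,3,4,7,13} splits into {2,3,13} and {4,7}.
On input b, block {2,3,13} splits into {2,13} and {3}.
Split {1,5,10,11} by δ(·,a) → {1,11} and {5} and {10}.
On input a, block {4,7} splits into {4} and {7}.
The partition is now stable with 7 blocks: {2,13} | {1,11} | {4} | {3} | {5} | {10} | {7}.
The equivalence class containing 3 is {3}, of size 1.

1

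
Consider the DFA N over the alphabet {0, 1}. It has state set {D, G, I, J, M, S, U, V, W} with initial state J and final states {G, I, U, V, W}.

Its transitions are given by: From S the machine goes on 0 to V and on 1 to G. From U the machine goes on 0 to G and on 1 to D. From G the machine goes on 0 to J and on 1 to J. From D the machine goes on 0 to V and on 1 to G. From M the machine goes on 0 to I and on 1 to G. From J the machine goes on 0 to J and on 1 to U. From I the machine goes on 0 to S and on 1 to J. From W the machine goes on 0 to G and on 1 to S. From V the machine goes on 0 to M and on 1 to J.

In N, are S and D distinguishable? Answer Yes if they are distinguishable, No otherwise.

No

First remove the unreachable states {W}; 8 states remain.
Initial partition by acceptance: {G,I,U,V} | {D,J,M,S}.
Refine {G,I,U,V} on symbol 0: members go to different blocks, giving {G,I,V} and {U}.
Split {D,J,M,S} by δ(·,0) → {D,M,S} and {J}.
Refine {G,I,V} on symbol 0: members go to different blocks, giving {I,V} and {G}.
The partition is now stable with 5 blocks: {I,V} | {D,M,S} | {U} | {J} | {G}.
S and D lie in the same block of the stable partition, so they are equivalent — no string distinguishes them.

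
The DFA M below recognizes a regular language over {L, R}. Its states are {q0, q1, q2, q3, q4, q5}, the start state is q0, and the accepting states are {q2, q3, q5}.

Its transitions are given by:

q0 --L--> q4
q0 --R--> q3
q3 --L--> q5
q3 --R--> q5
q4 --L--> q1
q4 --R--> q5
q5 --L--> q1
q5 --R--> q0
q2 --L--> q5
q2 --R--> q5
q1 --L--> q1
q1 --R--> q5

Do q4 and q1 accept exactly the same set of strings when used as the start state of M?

First remove the unreachable states {q2}; 5 states remain.
P0 = {q3,q5} | {q0,q1,q4}.
Refine {q3,q5} on symbol L: members go to different blocks, giving {q3} and {q5}.
Split {q0,q1,q4} by δ(·,R) → {q1,q4} and {q0}.
The partition is now stable with 4 blocks: {q3} | {q1,q4} | {q5} | {q0}.
q4 and q1 lie in the same block of the stable partition, so they are equivalent — no string distinguishes them.

Yes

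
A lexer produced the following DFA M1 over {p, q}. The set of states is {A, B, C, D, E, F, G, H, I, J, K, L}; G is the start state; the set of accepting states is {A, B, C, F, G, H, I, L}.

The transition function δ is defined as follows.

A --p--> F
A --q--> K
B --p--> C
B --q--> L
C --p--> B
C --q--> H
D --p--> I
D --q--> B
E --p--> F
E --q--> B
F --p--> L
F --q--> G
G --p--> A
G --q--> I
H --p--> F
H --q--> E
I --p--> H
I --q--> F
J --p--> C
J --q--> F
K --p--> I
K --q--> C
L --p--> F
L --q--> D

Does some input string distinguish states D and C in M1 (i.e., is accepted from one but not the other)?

States {J} cannot be reached from the start state, so discard them.
P0 = {A,B,C,F,G,H,I,L} | {D,E,K}.
Refine {A,B,C,F,G,H,I,L} on symbol q: members go to different blocks, giving {B,C,F,G,I} and {A,H,L}.
Refine {B,C,F,G,I} on symbol p: members go to different blocks, giving {F,G,I} and {B,C}.
No further refinement is possible. Final partition (4 blocks): {F,G,I} | {D,E,K} | {A,H,L} | {B,C}.
D and C end up in different blocks, so they are distinguishable. For instance, the string 'ε' is accepted from only C.

Yes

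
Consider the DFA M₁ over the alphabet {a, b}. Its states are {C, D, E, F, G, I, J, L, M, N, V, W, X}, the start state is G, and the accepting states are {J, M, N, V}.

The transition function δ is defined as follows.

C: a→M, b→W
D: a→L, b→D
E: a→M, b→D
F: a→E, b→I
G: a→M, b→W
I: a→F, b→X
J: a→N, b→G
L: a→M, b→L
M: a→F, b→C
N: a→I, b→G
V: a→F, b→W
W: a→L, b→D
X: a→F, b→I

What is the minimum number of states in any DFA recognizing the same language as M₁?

6

Reachable states from the start: {C,D,E,F,G,I,L,M,W,X}. Unreachable: {J,N,V} — drop them.
Start with accepting vs non-accepting: {M} | {C,D,E,F,G,I,L,W,X}.
Refine {C,D,E,F,G,I,L,W,X} on symbol a: members go to different blocks, giving {D,F,I,W,X} and {C,E,G,L}.
On input a, block {D,F,I,W,X} splits into {D,F,W} and {I,X}.
Split {D,F,W} by δ(·,b) → {D,W} and {F}.
On input b, block {C,E,G,L} splits into {C,E,G} and {L}.
The partition is now stable with 6 blocks: {M} | {D,W} | {C,E,G} | {I,X} | {F} | {L}.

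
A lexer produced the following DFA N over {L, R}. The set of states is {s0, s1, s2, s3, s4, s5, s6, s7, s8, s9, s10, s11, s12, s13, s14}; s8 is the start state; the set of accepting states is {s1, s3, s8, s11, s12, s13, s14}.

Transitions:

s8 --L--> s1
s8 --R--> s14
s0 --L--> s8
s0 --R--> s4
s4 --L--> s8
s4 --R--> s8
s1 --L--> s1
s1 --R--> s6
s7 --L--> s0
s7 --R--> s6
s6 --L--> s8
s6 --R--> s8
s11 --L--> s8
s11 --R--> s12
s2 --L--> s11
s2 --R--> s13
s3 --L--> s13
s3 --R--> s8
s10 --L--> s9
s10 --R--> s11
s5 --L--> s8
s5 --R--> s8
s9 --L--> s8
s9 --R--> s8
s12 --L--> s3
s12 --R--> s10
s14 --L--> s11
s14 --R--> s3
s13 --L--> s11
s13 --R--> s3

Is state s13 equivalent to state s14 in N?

Yes

States {s0,s2,s4,s5,s7} cannot be reached from the start state, so discard them.
Start with accepting vs non-accepting: {s1,s3,s8,s11,s12,s13,s14} | {s6,s9,s10}.
Split {s1,s3,s8,s11,s12,s13,s14} by δ(·,R) → {s3,s8,s11,s13,s14} and {s1,s12}.
Split {s3,s8,s11,s13,s14} by δ(·,L) → {s3,s11,s13,s14} and {s8}.
Refine {s3,s11,s13,s14} on symbol L: members go to different blocks, giving {s3,s13,s14} and {s11}.
Refine {s3,s13,s14} on symbol L: members go to different blocks, giving {s13,s14} and {s3}.
Split {s6,s9,s10} by δ(·,L) → {s6,s9} and {s10}.
Refine {s1,s12} on symbol L: members go to different blocks, giving {s1} and {s12}.
No further refinement is possible. Final partition (8 blocks): {s13,s14} | {s6,s9} | {s1} | {s8} | {s11} | {s3} | {s10} | {s12}.
s13 and s14 lie in the same block of the stable partition, so they are equivalent — no string distinguishes them.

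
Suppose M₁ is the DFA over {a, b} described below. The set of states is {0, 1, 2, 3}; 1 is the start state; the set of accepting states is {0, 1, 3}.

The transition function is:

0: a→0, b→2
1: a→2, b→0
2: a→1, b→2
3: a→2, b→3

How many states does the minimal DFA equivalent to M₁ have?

First remove the unreachable states {3}; 3 states remain.
Initial partition by acceptance: {0,1} | {2}.
Refine {0,1} on symbol a: members go to different blocks, giving {0} and {1}.
No further refinement is possible. Final partition (3 blocks): {0} | {2} | {1}.

3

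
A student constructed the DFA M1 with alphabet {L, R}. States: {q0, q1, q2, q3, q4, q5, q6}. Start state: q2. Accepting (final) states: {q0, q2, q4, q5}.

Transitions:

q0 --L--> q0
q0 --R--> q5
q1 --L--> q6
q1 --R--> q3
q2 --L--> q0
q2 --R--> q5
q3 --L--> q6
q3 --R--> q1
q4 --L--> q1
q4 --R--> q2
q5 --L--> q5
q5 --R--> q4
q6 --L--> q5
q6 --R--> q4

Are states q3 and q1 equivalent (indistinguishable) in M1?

Yes

Every state is reachable, so we keep all 7.
P0 = {q0,q2,q4,q5} | {q1,q3,q6}.
Split {q0,q2,q4,q5} by δ(·,L) → {q0,q2,q5} and {q4}.
Refine {q0,q2,q5} on symbol R: members go to different blocks, giving {q0,q2} and {q5}.
Refine {q1,q3,q6} on symbol L: members go to different blocks, giving {q1,q3} and {q6}.
The partition is now stable with 5 blocks: {q0,q2} | {q1,q3} | {q4} | {q5} | {q6}.
q3 and q1 lie in the same block of the stable partition, so they are equivalent — no string distinguishes them.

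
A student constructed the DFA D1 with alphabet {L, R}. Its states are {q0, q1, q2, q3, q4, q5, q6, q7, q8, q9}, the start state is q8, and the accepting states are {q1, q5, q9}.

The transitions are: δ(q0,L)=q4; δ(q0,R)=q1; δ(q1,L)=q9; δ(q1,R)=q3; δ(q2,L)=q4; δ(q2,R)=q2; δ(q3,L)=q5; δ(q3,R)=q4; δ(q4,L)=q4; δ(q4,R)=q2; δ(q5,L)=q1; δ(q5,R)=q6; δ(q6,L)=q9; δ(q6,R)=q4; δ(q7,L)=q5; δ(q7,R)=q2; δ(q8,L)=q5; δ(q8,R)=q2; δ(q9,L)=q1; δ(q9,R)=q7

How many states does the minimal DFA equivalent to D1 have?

First remove the unreachable states {q0}; 9 states remain.
Initial partition by acceptance: {q1,q5,q9} | {q2,q3,q4,q6,q7,q8}.
On input L, block {q2,q3,q4,q6,q7,q8} splits into {q3,q6,q7,q8} and {q2,q4}.
The partition is now stable with 3 blocks: {q1,q5,q9} | {q3,q6,q7,q8} | {q2,q4}.

3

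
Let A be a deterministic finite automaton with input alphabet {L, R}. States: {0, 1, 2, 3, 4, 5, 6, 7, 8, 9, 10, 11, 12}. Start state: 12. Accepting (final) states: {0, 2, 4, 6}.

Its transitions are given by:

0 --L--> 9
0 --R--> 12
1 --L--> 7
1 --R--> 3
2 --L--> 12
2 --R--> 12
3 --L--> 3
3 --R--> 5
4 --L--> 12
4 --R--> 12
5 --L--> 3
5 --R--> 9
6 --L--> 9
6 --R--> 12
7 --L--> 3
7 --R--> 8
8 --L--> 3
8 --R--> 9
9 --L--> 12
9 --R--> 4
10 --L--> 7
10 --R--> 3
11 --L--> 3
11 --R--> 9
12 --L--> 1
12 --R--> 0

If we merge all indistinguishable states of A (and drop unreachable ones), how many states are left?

7

First remove the unreachable states {2,6,10,11}; 9 states remain.
P0 = {0,4} | {1,3,5,7,8,9,12}.
On input R, block {1,3,5,7,8,9,12} splits into {1,3,5,7,8} and {9,12}.
Refine {1,3,5,7,8} on symbol R: members go to different blocks, giving {1,3,7} and {5,8}.
On input R, block {1,3,7} splits into {3,7} and {1}.
On input L, block {9,12} splits into {9} and {12}.
Refine {0,4} on symbol L: members go to different blocks, giving {0} and {4}.
Stable partition: {0} | {3,7} | {9} | {5,8} | {1} | {12} | {4} — 7 equivalence classes.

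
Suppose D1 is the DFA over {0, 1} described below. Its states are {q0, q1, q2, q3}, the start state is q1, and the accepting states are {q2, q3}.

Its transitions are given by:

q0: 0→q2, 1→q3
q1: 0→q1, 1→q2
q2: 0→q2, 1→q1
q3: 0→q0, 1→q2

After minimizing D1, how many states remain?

States {q0,q3} cannot be reached from the start state, so discard them.
Initial partition by acceptance: {q2} | {q1}.
The partition is now stable with 2 blocks: {q2} | {q1}.

2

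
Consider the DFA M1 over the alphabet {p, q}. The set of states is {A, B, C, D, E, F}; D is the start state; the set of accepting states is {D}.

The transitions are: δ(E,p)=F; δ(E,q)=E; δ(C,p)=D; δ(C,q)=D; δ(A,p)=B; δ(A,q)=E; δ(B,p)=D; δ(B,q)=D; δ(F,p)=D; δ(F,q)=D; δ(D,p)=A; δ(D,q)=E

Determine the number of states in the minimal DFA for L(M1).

3

Reachable states from the start: {A,B,D,E,F}. Unreachable: {C} — drop them.
Initial partition by acceptance: {D} | {A,B,E,F}.
Split {A,B,E,F} by δ(·,p) → {A,E} and {B,F}.
The partition is now stable with 3 blocks: {D} | {A,E} | {B,F}.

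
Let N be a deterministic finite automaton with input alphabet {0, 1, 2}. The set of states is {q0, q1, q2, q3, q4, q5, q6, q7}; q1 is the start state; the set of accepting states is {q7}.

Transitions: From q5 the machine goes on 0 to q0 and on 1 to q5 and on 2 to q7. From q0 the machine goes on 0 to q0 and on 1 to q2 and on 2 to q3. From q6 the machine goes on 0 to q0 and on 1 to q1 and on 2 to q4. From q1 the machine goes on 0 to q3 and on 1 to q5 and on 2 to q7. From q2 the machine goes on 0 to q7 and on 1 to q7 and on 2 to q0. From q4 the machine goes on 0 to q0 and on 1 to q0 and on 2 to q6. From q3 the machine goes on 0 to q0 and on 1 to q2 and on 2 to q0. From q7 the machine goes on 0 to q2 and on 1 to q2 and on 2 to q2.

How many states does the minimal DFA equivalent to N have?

First remove the unreachable states {q4,q6}; 6 states remain.
Initial partition by acceptance: {q7} | {q0,q1,q2,q3,q5}.
Split {q0,q1,q2,q3,q5} by δ(·,0) → {q0,q1,q3,q5} and {q2}.
Refine {q0,q1,q3,q5} on symbol 1: members go to different blocks, giving {q0,q3} and {q1,q5}.
Stable partition: {q7} | {q0,q3} | {q2} | {q1,q5} — 4 equivalence classes.

4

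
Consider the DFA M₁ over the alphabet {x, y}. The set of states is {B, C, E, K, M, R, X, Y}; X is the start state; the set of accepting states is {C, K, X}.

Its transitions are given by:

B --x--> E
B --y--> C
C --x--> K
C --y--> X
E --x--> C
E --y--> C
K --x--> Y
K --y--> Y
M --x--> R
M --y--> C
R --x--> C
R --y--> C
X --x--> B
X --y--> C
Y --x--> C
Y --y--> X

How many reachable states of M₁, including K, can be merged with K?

States {M,R} cannot be reached from the start state, so discard them.
Initial partition by acceptance: {C,K,X} | {B,E,Y}.
Split {C,K,X} by δ(·,x) → {K,X} and {C}.
Refine {K,X} on symbol y: members go to different blocks, giving {K} and {X}.
On input x, block {B,E,Y} splits into {E,Y} and {B}.
Split {E,Y} by δ(·,y) → {Y} and {E}.
The partition is now stable with 6 blocks: {K} | {Y} | {C} | {X} | {B} | {E}.
The equivalence class containing K is {K}, of size 1.

1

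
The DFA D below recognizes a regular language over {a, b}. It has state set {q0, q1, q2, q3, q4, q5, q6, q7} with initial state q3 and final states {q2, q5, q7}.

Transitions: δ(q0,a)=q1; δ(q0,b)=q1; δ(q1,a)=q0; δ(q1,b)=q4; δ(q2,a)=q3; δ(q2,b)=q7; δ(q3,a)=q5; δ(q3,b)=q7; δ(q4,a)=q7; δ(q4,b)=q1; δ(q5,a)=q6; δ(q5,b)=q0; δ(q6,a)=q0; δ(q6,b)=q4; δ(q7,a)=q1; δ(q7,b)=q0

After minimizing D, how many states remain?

First remove the unreachable states {q2}; 7 states remain.
Initial partition by acceptance: {q5,q7} | {q0,q1,q3,q4,q6}.
Split {q0,q1,q3,q4,q6} by δ(·,a) → {q0,q1,q6} and {q3,q4}.
Split {q0,q1,q6} by δ(·,b) → {q1,q6} and {q0}.
Split {q3,q4} by δ(·,b) → {q3} and {q4}.
Stable partition: {q5,q7} | {q1,q6} | {q3} | {q0} | {q4} — 5 equivalence classes.

5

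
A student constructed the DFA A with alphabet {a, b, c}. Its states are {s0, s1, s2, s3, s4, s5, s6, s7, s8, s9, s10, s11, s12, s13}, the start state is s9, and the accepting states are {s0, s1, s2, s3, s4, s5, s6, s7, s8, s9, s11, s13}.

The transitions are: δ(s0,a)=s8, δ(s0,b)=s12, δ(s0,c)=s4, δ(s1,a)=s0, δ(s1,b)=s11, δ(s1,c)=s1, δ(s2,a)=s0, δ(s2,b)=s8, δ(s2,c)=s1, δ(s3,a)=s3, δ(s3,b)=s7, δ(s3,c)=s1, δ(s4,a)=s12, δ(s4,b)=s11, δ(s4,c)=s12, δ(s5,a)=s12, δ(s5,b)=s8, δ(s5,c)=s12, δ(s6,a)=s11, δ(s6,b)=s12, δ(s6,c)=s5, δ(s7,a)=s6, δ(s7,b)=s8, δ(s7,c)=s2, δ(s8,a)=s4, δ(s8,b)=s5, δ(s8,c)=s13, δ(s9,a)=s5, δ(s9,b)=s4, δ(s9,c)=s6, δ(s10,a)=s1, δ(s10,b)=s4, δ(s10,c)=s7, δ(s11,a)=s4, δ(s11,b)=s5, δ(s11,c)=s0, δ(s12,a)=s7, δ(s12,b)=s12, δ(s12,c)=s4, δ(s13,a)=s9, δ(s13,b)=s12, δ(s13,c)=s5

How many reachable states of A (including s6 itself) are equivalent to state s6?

3

Reachable states from the start: {s0,s1,s2,s4,s5,s6,s7,s8,s9,s11,s12,s13}. Unreachable: {s3,s10} — drop them.
P0 = {s0,s1,s2,s4,s5,s6,s7,s8,s9,s11,s13} | {s12}.
On input a, block {s0,s1,s2,s4,s5,s6,s7,s8,s9,s11,s13} splits into {s0,s1,s2,s6,s7,s8,s9,s11,s13} and {s4,s5}.
On input a, block {s0,s1,s2,s6,s7,s8,s9,s11,s13} splits into {s0,s1,s2,s6,s7,s13} and {s8,s9,s11}.
Split {s0,s1,s2,s6,s7,s13} by δ(·,a) → {s0,s6,s13} and {s1,s2,s7}.
The partition is now stable with 5 blocks: {s0,s6,s13} | {s12} | {s4,s5} | {s8,s9,s11} | {s1,s2,s7}.
State s6 belongs to the block {s0,s6,s13}, which has 3 states.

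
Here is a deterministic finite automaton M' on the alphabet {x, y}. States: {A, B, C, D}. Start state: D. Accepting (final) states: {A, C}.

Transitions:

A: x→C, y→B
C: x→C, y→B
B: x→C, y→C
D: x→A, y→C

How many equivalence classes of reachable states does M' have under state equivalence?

All states are reachable from the start state.
Start with accepting vs non-accepting: {A,C} | {B,D}.
Stable partition: {A,C} | {B,D} — 2 equivalence classes.

2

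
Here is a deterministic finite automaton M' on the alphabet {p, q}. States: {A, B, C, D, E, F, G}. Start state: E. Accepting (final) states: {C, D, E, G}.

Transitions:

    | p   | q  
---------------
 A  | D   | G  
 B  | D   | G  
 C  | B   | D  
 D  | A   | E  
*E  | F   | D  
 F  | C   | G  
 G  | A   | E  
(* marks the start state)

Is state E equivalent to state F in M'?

No

Every state is reachable, so we keep all 7.
Initial partition by acceptance: {C,D,E,G} | {A,B,F}.
The partition is now stable with 2 blocks: {C,D,E,G} | {A,B,F}.
E and F end up in different blocks, so they are distinguishable. For instance, the string 'ε' is accepted from only E.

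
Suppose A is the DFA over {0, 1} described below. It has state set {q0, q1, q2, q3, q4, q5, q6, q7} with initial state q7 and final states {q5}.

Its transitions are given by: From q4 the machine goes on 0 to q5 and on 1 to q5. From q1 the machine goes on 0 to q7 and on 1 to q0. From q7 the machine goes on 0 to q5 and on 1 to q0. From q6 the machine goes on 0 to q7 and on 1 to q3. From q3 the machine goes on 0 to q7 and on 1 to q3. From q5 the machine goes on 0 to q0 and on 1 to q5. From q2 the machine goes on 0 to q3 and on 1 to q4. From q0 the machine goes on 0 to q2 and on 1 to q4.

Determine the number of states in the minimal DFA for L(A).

6

Reachable states from the start: {q0,q2,q3,q4,q5,q7}. Unreachable: {q1,q6} — drop them.
Start with accepting vs non-accepting: {q5} | {q0,q2,q3,q4,q7}.
On input 0, block {q0,q2,q3,q4,q7} splits into {q0,q2,q3} and {q4,q7}.
Split {q0,q2,q3} by δ(·,0) → {q0,q2} and {q3}.
On input 0, block {q0,q2} splits into {q0} and {q2}.
Refine {q4,q7} on symbol 1: members go to different blocks, giving {q4} and {q7}.
No further refinement is possible. Final partition (6 blocks): {q5} | {q0} | {q4} | {q3} | {q2} | {q7}.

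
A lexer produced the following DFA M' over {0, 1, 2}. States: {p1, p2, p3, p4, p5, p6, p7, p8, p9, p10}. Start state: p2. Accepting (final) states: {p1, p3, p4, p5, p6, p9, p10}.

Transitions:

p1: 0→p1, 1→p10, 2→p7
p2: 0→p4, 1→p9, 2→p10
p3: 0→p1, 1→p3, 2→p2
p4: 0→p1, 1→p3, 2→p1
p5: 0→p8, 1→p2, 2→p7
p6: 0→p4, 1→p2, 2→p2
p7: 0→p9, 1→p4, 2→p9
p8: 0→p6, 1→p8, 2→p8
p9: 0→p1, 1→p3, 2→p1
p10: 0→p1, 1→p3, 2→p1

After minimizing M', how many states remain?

4

States {p5,p6,p8} cannot be reached from the start state, so discard them.
Initial partition by acceptance: {p1,p3,p4,p9,p10} | {p2,p7}.
Split {p1,p3,p4,p9,p10} by δ(·,2) → {p4,p9,p10} and {p1,p3}.
Refine {p1,p3} on symbol 1: members go to different blocks, giving {p1} and {p3}.
Stable partition: {p4,p9,p10} | {p2,p7} | {p1} | {p3} — 4 equivalence classes.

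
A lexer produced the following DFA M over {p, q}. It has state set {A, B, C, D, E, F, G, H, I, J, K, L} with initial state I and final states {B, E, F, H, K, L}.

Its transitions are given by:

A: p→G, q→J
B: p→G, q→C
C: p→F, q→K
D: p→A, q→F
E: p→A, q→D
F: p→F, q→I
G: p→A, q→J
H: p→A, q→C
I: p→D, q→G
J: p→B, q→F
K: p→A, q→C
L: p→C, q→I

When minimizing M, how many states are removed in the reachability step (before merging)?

Starting at I and following transitions, the reachable set is {A, B, C, D, F, G, I, J, K}. That leaves E, H, L unreachable — 3 in total.

3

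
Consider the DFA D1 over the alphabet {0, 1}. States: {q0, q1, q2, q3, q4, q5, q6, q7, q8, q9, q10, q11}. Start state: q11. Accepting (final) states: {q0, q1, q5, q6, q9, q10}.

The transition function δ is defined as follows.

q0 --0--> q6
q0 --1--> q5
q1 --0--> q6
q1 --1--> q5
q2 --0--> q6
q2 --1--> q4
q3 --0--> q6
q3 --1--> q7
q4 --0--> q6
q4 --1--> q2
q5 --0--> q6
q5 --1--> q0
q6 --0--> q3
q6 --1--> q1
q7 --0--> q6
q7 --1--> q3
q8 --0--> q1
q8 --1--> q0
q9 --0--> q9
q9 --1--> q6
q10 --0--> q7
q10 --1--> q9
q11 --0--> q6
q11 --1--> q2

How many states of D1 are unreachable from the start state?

3

No path from q11 leads to q8, q9, q10; the other 9 states are all reachable.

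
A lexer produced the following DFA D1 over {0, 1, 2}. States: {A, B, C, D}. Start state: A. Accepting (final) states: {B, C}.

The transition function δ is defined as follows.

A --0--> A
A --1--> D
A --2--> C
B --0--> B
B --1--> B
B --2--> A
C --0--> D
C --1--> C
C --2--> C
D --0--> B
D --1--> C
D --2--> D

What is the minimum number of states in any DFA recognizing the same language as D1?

Every state is reachable, so we keep all 4.
Start with accepting vs non-accepting: {B,C} | {A,D}.
On input 0, block {B,C} splits into {B} and {C}.
Split {A,D} by δ(·,0) → {A} and {D}.
No further refinement is possible. Final partition (4 blocks): {B} | {A} | {C} | {D}.

4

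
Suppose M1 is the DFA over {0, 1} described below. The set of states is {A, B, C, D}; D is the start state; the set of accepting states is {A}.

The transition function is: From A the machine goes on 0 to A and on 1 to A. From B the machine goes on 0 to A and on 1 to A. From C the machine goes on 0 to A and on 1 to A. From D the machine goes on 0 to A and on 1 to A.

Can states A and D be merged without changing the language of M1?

No

Reachable states from the start: {A,D}. Unreachable: {B,C} — drop them.
Initial partition by acceptance: {A} | {D}.
Stable partition: {A} | {D} — 2 equivalence classes.
A and D end up in different blocks, so they are distinguishable. For instance, the string 'ε' is accepted from only A.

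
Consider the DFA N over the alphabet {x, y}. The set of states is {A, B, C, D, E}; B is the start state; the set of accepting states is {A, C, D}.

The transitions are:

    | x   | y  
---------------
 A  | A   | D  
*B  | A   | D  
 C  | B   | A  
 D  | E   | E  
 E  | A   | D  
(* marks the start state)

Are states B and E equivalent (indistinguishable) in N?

First remove the unreachable states {C}; 4 states remain.
Start with accepting vs non-accepting: {A,D} | {B,E}.
Split {A,D} by δ(·,x) → {A} and {D}.
The partition is now stable with 3 blocks: {A} | {B,E} | {D}.
B and E lie in the same block of the stable partition, so they are equivalent — no string distinguishes them.

Yes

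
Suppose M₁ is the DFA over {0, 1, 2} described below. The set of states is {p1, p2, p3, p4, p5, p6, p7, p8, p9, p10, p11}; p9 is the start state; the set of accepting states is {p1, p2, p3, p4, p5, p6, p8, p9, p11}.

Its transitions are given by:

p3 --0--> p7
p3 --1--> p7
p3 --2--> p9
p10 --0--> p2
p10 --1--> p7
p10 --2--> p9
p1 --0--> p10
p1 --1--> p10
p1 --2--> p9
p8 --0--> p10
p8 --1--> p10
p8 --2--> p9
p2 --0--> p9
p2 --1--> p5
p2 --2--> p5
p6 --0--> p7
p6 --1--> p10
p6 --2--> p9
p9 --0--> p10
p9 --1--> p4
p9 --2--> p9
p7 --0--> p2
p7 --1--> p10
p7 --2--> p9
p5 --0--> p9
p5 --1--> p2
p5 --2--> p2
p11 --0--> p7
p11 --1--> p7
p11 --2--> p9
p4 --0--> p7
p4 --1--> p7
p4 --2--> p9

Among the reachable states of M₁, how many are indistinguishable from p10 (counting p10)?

2

States {p1,p3,p6,p8,p11} cannot be reached from the start state, so discard them.
P0 = {p2,p4,p5,p9} | {p7,p10}.
Split {p2,p4,p5,p9} by δ(·,0) → {p2,p5} and {p4,p9}.
Split {p4,p9} by δ(·,1) → {p4} and {p9}.
No further refinement is possible. Final partition (4 blocks): {p2,p5} | {p7,p10} | {p4} | {p9}.
State p10 belongs to the block {p7,p10}, which has 2 states.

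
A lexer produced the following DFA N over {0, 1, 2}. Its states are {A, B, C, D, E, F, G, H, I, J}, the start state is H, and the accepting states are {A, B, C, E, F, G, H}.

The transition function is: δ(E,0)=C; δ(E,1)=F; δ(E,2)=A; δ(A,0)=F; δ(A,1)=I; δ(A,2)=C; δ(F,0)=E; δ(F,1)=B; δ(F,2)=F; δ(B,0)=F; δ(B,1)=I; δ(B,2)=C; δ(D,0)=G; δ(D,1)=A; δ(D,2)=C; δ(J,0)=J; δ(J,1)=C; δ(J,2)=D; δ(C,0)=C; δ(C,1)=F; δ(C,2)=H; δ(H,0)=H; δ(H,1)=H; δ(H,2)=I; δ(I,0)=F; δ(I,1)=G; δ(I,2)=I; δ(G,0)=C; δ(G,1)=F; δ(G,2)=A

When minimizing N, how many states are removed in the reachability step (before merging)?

Starting at H and following transitions, the reachable set is {A, B, C, E, F, G, H, I}. That leaves D, J unreachable — 2 in total.

2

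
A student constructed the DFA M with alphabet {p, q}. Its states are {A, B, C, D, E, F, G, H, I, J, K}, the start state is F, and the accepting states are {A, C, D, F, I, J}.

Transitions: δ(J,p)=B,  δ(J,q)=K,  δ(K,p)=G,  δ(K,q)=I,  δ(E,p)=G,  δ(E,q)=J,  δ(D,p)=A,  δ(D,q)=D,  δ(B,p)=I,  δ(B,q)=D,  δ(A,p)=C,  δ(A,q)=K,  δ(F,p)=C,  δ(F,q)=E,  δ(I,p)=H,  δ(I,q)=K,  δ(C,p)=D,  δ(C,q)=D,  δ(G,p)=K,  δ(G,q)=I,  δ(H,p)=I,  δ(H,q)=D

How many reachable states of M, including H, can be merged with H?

Start with accepting vs non-accepting: {A,C,D,F,I,J} | {B,E,G,H,K}.
Split {A,C,D,F,I,J} by δ(·,p) → {A,C,D,F} and {I,J}.
Refine {A,C,D,F} on symbol q: members go to different blocks, giving {A,F} and {C,D}.
Refine {B,E,G,H,K} on symbol p: members go to different blocks, giving {E,G,K} and {B,H}.
Refine {C,D} on symbol p: members go to different blocks, giving {C} and {D}.
No further refinement is possible. Final partition (6 blocks): {A,F} | {E,G,K} | {I,J} | {C} | {B,H} | {D}.
State H belongs to the block {B,H}, which has 2 states.

2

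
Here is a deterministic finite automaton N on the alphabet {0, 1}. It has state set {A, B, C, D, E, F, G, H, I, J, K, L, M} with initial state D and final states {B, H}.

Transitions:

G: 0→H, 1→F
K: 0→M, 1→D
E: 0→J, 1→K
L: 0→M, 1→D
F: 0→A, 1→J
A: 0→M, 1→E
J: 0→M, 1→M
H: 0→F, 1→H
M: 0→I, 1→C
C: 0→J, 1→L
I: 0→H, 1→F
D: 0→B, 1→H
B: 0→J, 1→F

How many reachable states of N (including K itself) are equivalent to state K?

2

First remove the unreachable states {G}; 12 states remain.
P0 = {B,H} | {A,C,D,E,F,I,J,K,L,M}.
Split {B,H} by δ(·,1) → {B} and {H}.
Split {A,C,D,E,F,I,J,K,L,M} by δ(·,0) → {A,C,E,F,J,K,L,M} and {D} and {I}.
Refine {A,C,E,F,J,K,L,M} on symbol 0: members go to different blocks, giving {A,C,E,F,J,K,L} and {M}.
On input 0, block {A,C,E,F,J,K,L} splits into {A,J,K,L} and {C,E,F}.
On input 1, block {A,J,K,L} splits into {K,L} and {A} and {J}.
Refine {C,E,F} on symbol 0: members go to different blocks, giving {C,E} and {F}.
Stable partition: {B} | {K,L} | {H} | {D} | {I} | {M} | {C,E} | {A} | {J} | {F} — 10 equivalence classes.
The equivalence class containing K is {K,L}, of size 2.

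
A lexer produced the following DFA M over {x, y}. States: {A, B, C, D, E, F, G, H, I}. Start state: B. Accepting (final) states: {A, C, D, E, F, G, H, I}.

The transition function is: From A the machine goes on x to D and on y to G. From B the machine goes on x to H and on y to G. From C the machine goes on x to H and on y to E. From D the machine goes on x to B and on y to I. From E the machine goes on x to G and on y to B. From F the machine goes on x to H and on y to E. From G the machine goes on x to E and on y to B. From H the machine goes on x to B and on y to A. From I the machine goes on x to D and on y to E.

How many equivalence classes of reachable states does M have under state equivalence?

First remove the unreachable states {C,F}; 7 states remain.
Initial partition by acceptance: {A,D,E,G,H,I} | {B}.
Split {A,D,E,G,H,I} by δ(·,x) → {A,E,G,I} and {D,H}.
Refine {A,E,G,I} on symbol x: members go to different blocks, giving {A,I} and {E,G}.
No further refinement is possible. Final partition (4 blocks): {A,I} | {B} | {D,H} | {E,G}.

4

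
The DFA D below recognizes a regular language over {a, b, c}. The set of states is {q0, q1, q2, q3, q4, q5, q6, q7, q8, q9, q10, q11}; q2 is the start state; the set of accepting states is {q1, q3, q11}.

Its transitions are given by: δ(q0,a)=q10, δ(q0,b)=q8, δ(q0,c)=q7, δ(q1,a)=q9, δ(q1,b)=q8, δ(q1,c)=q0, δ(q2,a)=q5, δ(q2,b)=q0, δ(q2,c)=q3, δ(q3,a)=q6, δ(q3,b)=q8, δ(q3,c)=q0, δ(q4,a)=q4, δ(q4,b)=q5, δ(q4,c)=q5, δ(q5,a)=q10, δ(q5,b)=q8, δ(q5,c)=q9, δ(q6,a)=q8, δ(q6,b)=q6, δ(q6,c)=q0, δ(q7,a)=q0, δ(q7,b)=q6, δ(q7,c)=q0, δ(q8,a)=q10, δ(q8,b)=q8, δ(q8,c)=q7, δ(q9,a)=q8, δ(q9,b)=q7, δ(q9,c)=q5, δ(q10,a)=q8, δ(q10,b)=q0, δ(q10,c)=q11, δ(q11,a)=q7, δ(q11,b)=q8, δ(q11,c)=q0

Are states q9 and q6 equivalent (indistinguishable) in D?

Reachable states from the start: {q0,q2,q3,q5,q6,q7,q8,q9,q10,q11}. Unreachable: {q1,q4} — drop them.
P0 = {q3,q11} | {q0,q2,q5,q6,q7,q8,q9,q10}.
Refine {q0,q2,q5,q6,q7,q8,q9,q10} on symbol c: members go to different blocks, giving {q0,q5,q6,q7,q8,q9} and {q2,q10}.
Split {q0,q5,q6,q7,q8,q9} by δ(·,a) → {q0,q5,q8} and {q6,q7,q9}.
The partition is now stable with 4 blocks: {q3,q11} | {q0,q5,q8} | {q2,q10} | {q6,q7,q9}.
q9 and q6 lie in the same block of the stable partition, so they are equivalent — no string distinguishes them.

Yes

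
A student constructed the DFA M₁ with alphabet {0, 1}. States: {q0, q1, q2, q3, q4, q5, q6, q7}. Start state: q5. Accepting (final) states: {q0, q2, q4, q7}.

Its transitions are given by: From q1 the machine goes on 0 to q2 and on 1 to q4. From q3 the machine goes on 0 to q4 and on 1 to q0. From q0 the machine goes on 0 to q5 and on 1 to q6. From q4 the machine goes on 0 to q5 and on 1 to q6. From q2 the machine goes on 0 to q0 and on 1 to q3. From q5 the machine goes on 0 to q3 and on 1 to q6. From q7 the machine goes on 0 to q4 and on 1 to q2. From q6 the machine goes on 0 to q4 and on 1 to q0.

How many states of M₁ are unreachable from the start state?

3

No path from q5 leads to q1, q2, q7; the other 5 states are all reachable.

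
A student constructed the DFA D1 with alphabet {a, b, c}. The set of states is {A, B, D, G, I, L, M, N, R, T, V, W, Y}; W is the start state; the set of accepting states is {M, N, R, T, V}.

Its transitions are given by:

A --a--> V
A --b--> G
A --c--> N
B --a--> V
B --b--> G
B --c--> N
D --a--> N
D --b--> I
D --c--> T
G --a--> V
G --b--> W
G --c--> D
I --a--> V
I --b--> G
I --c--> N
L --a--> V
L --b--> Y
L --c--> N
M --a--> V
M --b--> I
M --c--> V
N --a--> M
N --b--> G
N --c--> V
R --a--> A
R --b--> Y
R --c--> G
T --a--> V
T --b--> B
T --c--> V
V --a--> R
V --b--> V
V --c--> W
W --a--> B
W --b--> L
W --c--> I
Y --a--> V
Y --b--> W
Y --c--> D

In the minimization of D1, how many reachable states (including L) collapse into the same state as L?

4

Start with accepting vs non-accepting: {M,N,R,T,V} | {A,B,D,G,I,L,W,Y}.
On input a, block {M,N,R,T,V} splits into {M,N,T,V} and {R}.
Refine {M,N,T,V} on symbol a: members go to different blocks, giving {M,N,T} and {V}.
On input a, block {M,N,T} splits into {M,T} and {N}.
Split {A,B,D,G,I,L,W,Y} by δ(·,a) → {A,B,G,I,L,Y} and {W} and {D}.
On input b, block {A,B,G,I,L,Y} splits into {A,B,I,L} and {G,Y}.
Stable partition: {M,T} | {A,B,I,L} | {R} | {V} | {N} | {W} | {D} | {G,Y} — 8 equivalence classes.
The equivalence class containing L is {A,B,I,L}, of size 4.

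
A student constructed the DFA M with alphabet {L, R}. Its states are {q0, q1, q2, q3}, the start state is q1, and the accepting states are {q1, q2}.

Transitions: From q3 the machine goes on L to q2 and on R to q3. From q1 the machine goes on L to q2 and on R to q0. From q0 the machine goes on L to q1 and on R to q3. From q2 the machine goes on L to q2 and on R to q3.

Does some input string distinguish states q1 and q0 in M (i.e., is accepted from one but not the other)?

Yes

Initial partition by acceptance: {q1,q2} | {q0,q3}.
Stable partition: {q1,q2} | {q0,q3} — 2 equivalence classes.
q1 and q0 end up in different blocks, so they are distinguishable. For instance, the string 'ε' is accepted from only q1.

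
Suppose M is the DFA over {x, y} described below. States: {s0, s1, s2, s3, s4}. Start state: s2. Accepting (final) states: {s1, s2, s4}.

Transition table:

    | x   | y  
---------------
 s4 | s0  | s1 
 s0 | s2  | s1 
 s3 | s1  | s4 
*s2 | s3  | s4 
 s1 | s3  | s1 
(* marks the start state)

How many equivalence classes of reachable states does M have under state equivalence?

Initial partition by acceptance: {s1,s2,s4} | {s0,s3}.
No further refinement is possible. Final partition (2 blocks): {s1,s2,s4} | {s0,s3}.

2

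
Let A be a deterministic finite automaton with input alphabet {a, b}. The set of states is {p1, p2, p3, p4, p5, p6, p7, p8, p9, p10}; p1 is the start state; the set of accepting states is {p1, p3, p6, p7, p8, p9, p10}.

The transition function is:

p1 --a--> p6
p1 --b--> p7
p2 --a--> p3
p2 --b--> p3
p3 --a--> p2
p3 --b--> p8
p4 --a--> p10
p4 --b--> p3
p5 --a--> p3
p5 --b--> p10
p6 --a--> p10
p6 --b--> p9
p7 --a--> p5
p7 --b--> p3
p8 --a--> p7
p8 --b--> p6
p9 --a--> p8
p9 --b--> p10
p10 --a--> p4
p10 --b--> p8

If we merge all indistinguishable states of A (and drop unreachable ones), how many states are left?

7

Every state is reachable, so we keep all 10.
Start with accepting vs non-accepting: {p1,p3,p6,p7,p8,p9,p10} | {p2,p4,p5}.
On input a, block {p1,p3,p6,p7,p8,p9,p10} splits into {p1,p6,p8,p9} and {p3,p7,p10}.
Split {p1,p6,p8,p9} by δ(·,a) → {p1,p9} and {p6,p8}.
Refine {p3,p7,p10} on symbol b: members go to different blocks, giving {p3,p10} and {p7}.
Split {p1,p9} by δ(·,b) → {p1} and {p9}.
On input a, block {p6,p8} splits into {p6} and {p8}.
The partition is now stable with 7 blocks: {p1} | {p2,p4,p5} | {p3,p10} | {p6} | {p7} | {p9} | {p8}.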